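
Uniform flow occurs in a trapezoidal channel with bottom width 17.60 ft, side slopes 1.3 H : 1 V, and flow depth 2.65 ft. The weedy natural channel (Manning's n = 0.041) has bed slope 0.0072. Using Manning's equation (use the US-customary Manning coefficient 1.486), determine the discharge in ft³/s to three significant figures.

283 ft³/s

A = (b + z·y)·y = (17.60 + 1.3×2.65)×2.65 = 55.77 ft²
P = b + 2y√(1+z²) = 17.60 + 2×2.65×√(1+1.3²) = 26.29 ft
R = A/P = 55.77/26.29 = 2.121 ft
Q = (1.486/n)·A·R^(2/3)·S^(1/2) = (1.486/0.041) × 55.77 × 2.121^(2/3) × 0.0072^(1/2) = 283.1 ft³/s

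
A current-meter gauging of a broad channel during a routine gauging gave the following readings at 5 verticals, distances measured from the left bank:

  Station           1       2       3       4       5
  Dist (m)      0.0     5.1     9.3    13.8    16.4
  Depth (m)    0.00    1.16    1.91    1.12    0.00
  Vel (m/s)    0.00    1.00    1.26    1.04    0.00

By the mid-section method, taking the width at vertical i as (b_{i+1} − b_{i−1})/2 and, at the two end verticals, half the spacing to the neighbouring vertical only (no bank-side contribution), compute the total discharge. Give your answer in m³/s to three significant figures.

20.0 m³/s

w_2 = (9.3 − 0.0)/2 = 4.65 m; q_2 = 1.00 × 1.16 × 4.65 = 5.394 m³/s
w_3 = (13.8 − 5.1)/2 = 4.35 m; q_3 = 1.26 × 1.91 × 4.35 = 10.47 m³/s
w_4 = (16.4 − 9.3)/2 = 3.55 m; q_4 = 1.04 × 1.12 × 3.55 = 4.135 m³/s
Stations 1, 5 contribute zero (depth or velocity is 0).
Q = Σ qᵢ = 20.00 m³/s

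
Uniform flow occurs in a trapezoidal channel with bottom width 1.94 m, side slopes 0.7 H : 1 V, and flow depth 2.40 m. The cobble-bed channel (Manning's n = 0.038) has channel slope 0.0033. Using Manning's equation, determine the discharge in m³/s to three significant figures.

14.1 m³/s

A = (b + z·y)·y = (1.94 + 0.7×2.40)×2.40 = 8.688 m²
P = b + 2y√(1+z²) = 1.94 + 2×2.40×√(1+0.7²) = 7.799 m
R = A/P = 8.688/7.799 = 1.114 m
Q = (1/n)·A·R^(2/3)·S^(1/2) = (1/0.038) × 8.688 × 1.114^(2/3) × 0.0033^(1/2) = 14.11 m³/s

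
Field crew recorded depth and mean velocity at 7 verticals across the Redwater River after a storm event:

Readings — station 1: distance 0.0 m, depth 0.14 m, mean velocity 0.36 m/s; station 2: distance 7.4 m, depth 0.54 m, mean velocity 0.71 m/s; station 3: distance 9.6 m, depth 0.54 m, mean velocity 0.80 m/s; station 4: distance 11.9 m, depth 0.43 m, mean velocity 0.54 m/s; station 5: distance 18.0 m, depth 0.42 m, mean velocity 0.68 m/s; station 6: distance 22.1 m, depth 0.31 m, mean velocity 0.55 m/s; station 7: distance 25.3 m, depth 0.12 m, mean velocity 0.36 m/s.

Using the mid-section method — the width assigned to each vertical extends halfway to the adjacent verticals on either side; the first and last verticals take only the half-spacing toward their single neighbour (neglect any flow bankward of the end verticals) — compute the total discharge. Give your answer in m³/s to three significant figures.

w_1 = (7.4 − 0.0)/2 = 3.7 m; q_1 = 0.36 × 0.14 × 3.7 = 0.1865 m³/s
w_2 = (9.6 − 0.0)/2 = 4.8 m; q_2 = 0.71 × 0.54 × 4.8 = 1.840 m³/s
w_3 = (11.9 − 7.4)/2 = 2.25 m; q_3 = 0.80 × 0.54 × 2.25 = 0.9720 m³/s
w_4 = (18.0 − 9.6)/2 = 4.2 m; q_4 = 0.54 × 0.43 × 4.2 = 0.9752 m³/s
w_5 = (22.1 − 11.9)/2 = 5.1 m; q_5 = 0.68 × 0.42 × 5.1 = 1.457 m³/s
w_6 = (25.3 − 18.0)/2 = 3.65 m; q_6 = 0.55 × 0.31 × 3.65 = 0.6223 m³/s
w_7 = (25.3 − 22.1)/2 = 1.6 m; q_7 = 0.36 × 0.12 × 1.6 = 0.06912 m³/s
Q = Σ qᵢ = 6.122 m³/s

6.12 m³/s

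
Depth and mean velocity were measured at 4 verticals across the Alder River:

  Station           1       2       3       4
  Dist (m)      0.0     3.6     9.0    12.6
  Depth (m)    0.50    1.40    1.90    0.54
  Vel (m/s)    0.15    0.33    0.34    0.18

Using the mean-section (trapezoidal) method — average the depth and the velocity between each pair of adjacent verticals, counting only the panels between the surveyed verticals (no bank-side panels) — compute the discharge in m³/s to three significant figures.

Panel 1-2: Δb = 3.6 m, d̄ = (0.50+1.40)/2 = 0.95, v̄ = (0.15+0.33)/2 = 0.24 → q = 3.6×0.95×0.24 = 0.8208 m³/s
Panel 2-3: Δb = 5.4 m, d̄ = (1.40+1.90)/2 = 1.65, v̄ = (0.33+0.34)/2 = 0.335 → q = 5.4×1.65×0.335 = 2.985 m³/s
Panel 3-4: Δb = 3.6 m, d̄ = (1.90+0.54)/2 = 1.22, v̄ = (0.34+0.18)/2 = 0.26 → q = 3.6×1.22×0.26 = 1.142 m³/s
Q = Σ q = 4.948 m³/s

4.95 m³/s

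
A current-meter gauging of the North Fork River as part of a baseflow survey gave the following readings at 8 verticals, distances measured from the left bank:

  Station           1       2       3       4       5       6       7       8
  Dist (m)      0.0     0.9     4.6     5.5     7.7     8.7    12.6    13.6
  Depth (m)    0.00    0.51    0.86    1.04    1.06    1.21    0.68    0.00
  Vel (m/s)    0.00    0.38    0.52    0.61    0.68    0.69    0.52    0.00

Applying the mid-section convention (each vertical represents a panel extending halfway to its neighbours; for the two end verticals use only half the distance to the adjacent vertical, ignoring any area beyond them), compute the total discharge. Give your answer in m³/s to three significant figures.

w_2 = (4.6 − 0.0)/2 = 2.3 m; q_2 = 0.38 × 0.51 × 2.3 = 0.4457 m³/s
w_3 = (5.5 − 0.9)/2 = 2.3 m; q_3 = 0.52 × 0.86 × 2.3 = 1.029 m³/s
w_4 = (7.7 − 4.6)/2 = 1.55 m; q_4 = 0.61 × 1.04 × 1.55 = 0.9833 m³/s
w_5 = (8.7 − 5.5)/2 = 1.6 m; q_5 = 0.68 × 1.06 × 1.6 = 1.153 m³/s
w_6 = (12.6 − 7.7)/2 = 2.45 m; q_6 = 0.69 × 1.21 × 2.45 = 2.046 m³/s
w_7 = (13.6 − 8.7)/2 = 2.45 m; q_7 = 0.52 × 0.68 × 2.45 = 0.8663 m³/s
Stations 1, 8 contribute zero (depth or velocity is 0).
Q = Σ qᵢ = 6.523 m³/s

6.52 m³/s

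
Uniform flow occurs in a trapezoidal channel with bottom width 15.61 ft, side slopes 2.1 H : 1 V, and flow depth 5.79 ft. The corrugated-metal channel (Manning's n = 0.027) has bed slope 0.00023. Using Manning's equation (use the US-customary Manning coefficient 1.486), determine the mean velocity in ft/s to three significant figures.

A = (b + z·y)·y = (15.61 + 2.1×5.79)×5.79 = 160.8 ft²
P = b + 2y√(1+z²) = 15.61 + 2×5.79×√(1+2.1²) = 42.54 ft
R = A/P = 160.8/42.54 = 3.779 ft
Q = (1.486/n)·A·R^(2/3)·S^(1/2) = (1.486/0.027) × 160.8 × 3.779^(2/3) × 0.00023^(1/2) = 325.6 ft³/s
V = Q/A = 325.6/160.8 = 2.025 ft/s

2.03 ft/s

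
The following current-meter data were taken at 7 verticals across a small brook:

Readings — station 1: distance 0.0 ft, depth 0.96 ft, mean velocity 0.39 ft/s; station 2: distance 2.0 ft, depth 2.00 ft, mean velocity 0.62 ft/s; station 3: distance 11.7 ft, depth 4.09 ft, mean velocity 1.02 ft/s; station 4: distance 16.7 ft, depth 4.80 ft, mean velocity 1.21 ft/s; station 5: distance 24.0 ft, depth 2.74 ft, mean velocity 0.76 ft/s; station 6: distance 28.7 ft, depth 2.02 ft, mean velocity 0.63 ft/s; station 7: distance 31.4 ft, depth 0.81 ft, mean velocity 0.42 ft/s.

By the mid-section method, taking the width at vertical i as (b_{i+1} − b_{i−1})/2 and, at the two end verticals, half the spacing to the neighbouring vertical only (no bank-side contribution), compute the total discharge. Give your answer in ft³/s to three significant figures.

91.7 ft³/s

w_1 = (2.0 − 0.0)/2 = 1 ft; q_1 = 0.39 × 0.96 × 1 = 0.3744 ft³/s
w_2 = (11.7 − 0.0)/2 = 5.85 ft; q_2 = 0.62 × 2.00 × 5.85 = 7.254 ft³/s
w_3 = (16.7 − 2.0)/2 = 7.35 ft; q_3 = 1.02 × 4.09 × 7.35 = 30.66 ft³/s
w_4 = (24.0 − 11.7)/2 = 6.15 ft; q_4 = 1.21 × 4.80 × 6.15 = 35.72 ft³/s
w_5 = (28.7 − 16.7)/2 = 6 ft; q_5 = 0.76 × 2.74 × 6 = 12.49 ft³/s
w_6 = (31.4 − 24.0)/2 = 3.7 ft; q_6 = 0.63 × 2.02 × 3.7 = 4.709 ft³/s
w_7 = (31.4 − 28.7)/2 = 1.35 ft; q_7 = 0.42 × 0.81 × 1.35 = 0.4593 ft³/s
Q = Σ qᵢ = 91.67 ft³/s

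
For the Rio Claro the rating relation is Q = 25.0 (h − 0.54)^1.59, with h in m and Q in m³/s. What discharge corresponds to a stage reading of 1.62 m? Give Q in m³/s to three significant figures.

28.3 m³/s

Q = 25.0 × (1.62 − 0.54)^1.59 = 25.0 × 1.08^1.59 = 28.25 m³/s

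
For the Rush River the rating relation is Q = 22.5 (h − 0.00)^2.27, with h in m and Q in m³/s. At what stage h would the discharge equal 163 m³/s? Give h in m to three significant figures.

2.39 m

h − h₀ = (Q/C)^(1/b) = (163/22.5)^(1/2.27) = 2.393 m
h = 0.00 + 2.393 = 2.393 m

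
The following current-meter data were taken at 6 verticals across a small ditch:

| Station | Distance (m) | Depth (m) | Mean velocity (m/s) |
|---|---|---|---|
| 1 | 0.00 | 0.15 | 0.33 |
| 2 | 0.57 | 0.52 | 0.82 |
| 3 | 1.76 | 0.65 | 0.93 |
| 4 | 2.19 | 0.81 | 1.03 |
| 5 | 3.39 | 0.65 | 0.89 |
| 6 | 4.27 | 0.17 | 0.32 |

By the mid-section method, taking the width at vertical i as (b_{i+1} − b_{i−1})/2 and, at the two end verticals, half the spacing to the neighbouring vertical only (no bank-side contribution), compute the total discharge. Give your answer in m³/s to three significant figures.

w_1 = (0.57 − 0.00)/2 = 0.285 m; q_1 = 0.33 × 0.15 × 0.285 = 0.01411 m³/s
w_2 = (1.76 − 0.00)/2 = 0.88 m; q_2 = 0.82 × 0.52 × 0.88 = 0.3752 m³/s
w_3 = (2.19 − 0.57)/2 = 0.81 m; q_3 = 0.93 × 0.65 × 0.81 = 0.4896 m³/s
w_4 = (3.39 − 1.76)/2 = 0.815 m; q_4 = 1.03 × 0.81 × 0.815 = 0.6800 m³/s
w_5 = (4.27 − 2.19)/2 = 1.04 m; q_5 = 0.89 × 0.65 × 1.04 = 0.6016 m³/s
w_6 = (4.27 − 3.39)/2 = 0.44 m; q_6 = 0.32 × 0.17 × 0.44 = 0.02394 m³/s
Q = Σ qᵢ = 2.185 m³/s

2.18 m³/s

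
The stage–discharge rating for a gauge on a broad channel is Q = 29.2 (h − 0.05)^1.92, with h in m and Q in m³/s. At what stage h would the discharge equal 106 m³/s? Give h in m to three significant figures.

h − h₀ = (Q/C)^(1/b) = (106/29.2)^(1/1.92) = 1.957 m
h = 0.05 + 1.957 = 2.007 m

2.01 m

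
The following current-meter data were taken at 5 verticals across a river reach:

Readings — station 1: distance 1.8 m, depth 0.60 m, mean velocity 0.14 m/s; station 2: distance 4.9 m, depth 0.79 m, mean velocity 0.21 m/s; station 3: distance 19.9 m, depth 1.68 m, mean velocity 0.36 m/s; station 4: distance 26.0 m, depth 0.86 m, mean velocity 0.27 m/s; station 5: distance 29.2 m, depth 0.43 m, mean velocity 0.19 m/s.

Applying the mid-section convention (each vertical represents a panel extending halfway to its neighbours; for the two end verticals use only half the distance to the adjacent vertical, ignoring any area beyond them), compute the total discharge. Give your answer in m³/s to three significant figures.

w_1 = (4.9 − 1.8)/2 = 1.55 m; q_1 = 0.14 × 0.60 × 1.55 = 0.1302 m³/s
w_2 = (19.9 − 1.8)/2 = 9.05 m; q_2 = 0.21 × 0.79 × 9.05 = 1.501 m³/s
w_3 = (26.0 − 4.9)/2 = 10.55 m; q_3 = 0.36 × 1.68 × 10.55 = 6.381 m³/s
w_4 = (29.2 − 19.9)/2 = 4.65 m; q_4 = 0.27 × 0.86 × 4.65 = 1.080 m³/s
w_5 = (29.2 − 26.0)/2 = 1.6 m; q_5 = 0.19 × 0.43 × 1.6 = 0.1307 m³/s
Q = Σ qᵢ = 9.223 m³/s

9.22 m³/s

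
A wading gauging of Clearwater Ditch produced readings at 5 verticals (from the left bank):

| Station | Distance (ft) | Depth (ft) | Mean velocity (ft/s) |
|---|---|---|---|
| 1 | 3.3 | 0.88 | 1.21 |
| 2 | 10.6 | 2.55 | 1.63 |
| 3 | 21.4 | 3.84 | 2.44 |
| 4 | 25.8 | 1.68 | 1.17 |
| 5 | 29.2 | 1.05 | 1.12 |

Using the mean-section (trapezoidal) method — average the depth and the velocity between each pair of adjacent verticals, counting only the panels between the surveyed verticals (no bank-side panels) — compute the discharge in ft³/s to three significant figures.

Panel 1-2: Δb = 7.3 ft, d̄ = (0.88+2.55)/2 = 1.715, v̄ = (1.21+1.63)/2 = 1.42 → q = 7.3×1.715×1.42 = 17.78 ft³/s
Panel 2-3: Δb = 10.8 ft, d̄ = (2.55+3.84)/2 = 3.195, v̄ = (1.63+2.44)/2 = 2.035 → q = 10.8×3.195×2.035 = 70.22 ft³/s
Panel 3-4: Δb = 4.4 ft, d̄ = (3.84+1.68)/2 = 2.76, v̄ = (2.44+1.17)/2 = 1.805 → q = 4.4×2.76×1.805 = 21.92 ft³/s
Panel 4-5: Δb = 3.4 ft, d̄ = (1.68+1.05)/2 = 1.365, v̄ = (1.17+1.12)/2 = 1.145 → q = 3.4×1.365×1.145 = 5.314 ft³/s
Q = Σ q = 115.2 ft³/s

115 ft³/s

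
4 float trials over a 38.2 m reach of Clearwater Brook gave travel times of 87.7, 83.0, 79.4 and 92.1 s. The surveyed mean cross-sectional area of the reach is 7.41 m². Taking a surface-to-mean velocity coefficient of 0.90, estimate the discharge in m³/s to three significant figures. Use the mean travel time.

t̄ = (87.7 + 83.0 + 79.4 + 92.1) / 4 = 85.55 s
v_surface = L / t̄ = 38.2 / 85.55 = 0.4465 m/s
v_mean = 0.90 × 0.4465 = 0.4019 m/s
Q = A × v_mean = 7.41 × 0.4019 = 2.978 m³/s

2.98 m³/s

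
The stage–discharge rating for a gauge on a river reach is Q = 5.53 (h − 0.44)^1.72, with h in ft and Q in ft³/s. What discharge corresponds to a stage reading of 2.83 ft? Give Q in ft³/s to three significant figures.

24.7 ft³/s

Q = 5.53 × (2.83 − 0.44)^1.72 = 5.53 × 2.39^1.72 = 24.75 ft³/s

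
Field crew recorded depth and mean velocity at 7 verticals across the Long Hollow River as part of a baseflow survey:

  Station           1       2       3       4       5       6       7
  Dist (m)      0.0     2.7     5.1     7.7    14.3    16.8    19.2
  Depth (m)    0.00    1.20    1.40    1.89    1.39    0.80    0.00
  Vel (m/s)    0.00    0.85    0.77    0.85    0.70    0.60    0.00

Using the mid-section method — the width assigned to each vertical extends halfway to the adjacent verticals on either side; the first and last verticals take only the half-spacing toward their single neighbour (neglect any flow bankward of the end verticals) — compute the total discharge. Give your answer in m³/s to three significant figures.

18.3 m³/s

w_2 = (5.1 − 0.0)/2 = 2.55 m; q_2 = 0.85 × 1.20 × 2.55 = 2.601 m³/s
w_3 = (7.7 − 2.7)/2 = 2.5 m; q_3 = 0.77 × 1.40 × 2.5 = 2.695 m³/s
w_4 = (14.3 − 5.1)/2 = 4.6 m; q_4 = 0.85 × 1.89 × 4.6 = 7.390 m³/s
w_5 = (16.8 − 7.7)/2 = 4.55 m; q_5 = 0.70 × 1.39 × 4.55 = 4.427 m³/s
w_6 = (19.2 − 14.3)/2 = 2.45 m; q_6 = 0.60 × 0.80 × 2.45 = 1.176 m³/s
Stations 1, 7 contribute zero (depth or velocity is 0).
Q = Σ qᵢ = 18.29 m³/s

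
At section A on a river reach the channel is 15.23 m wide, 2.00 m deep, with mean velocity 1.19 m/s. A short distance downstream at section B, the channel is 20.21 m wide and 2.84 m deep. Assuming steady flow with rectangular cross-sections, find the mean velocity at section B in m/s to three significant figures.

Q = A₁V₁ = (15.23×2.00) × 1.19 = 36.25 m³/s
A₂ = 20.21 × 2.84 = 57.40 m²
V₂ = Q/A₂ = 36.25/57.40 = 0.6315 m/s

0.632 m/s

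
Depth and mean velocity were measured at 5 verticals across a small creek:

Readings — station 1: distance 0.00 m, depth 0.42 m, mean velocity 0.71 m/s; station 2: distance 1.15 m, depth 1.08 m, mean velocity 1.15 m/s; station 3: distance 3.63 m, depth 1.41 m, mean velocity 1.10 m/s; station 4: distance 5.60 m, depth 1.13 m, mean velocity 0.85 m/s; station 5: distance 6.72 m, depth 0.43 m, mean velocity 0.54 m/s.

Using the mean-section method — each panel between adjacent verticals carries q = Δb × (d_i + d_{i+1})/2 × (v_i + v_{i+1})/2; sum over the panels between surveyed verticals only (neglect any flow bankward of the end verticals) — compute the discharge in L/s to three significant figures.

7320 L/s

Panel 1-2: Δb = 1.15 m, d̄ = (0.42+1.08)/2 = 0.75, v̄ = (0.71+1.15)/2 = 0.93 → q = 1.15×0.75×0.93 = 0.8021 m³/s
Panel 2-3: Δb = 2.48 m, d̄ = (1.08+1.41)/2 = 1.245, v̄ = (1.15+1.10)/2 = 1.125 → q = 2.48×1.245×1.125 = 3.474 m³/s
Panel 3-4: Δb = 1.97 m, d̄ = (1.41+1.13)/2 = 1.27, v̄ = (1.10+0.85)/2 = 0.975 → q = 1.97×1.27×0.975 = 2.439 m³/s
Panel 4-5: Δb = 1.12 m, d̄ = (1.13+0.43)/2 = 0.78, v̄ = (0.85+0.54)/2 = 0.695 → q = 1.12×0.78×0.695 = 0.6072 m³/s
Q = Σ q = 7.322 m³/s
= 7.322 × 1000 = 7322 L/s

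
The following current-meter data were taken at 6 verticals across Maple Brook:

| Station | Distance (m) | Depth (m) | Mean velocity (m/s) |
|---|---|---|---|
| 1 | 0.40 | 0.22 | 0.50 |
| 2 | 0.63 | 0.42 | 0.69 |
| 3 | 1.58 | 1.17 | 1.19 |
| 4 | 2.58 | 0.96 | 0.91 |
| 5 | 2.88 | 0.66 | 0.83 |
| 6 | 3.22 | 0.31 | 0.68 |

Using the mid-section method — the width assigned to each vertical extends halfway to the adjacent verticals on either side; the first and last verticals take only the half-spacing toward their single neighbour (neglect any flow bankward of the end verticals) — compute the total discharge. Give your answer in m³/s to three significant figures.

2.32 m³/s

w_1 = (0.63 − 0.40)/2 = 0.115 m; q_1 = 0.50 × 0.22 × 0.115 = 0.01265 m³/s
w_2 = (1.58 − 0.40)/2 = 0.59 m; q_2 = 0.69 × 0.42 × 0.59 = 0.1710 m³/s
w_3 = (2.58 − 0.63)/2 = 0.975 m; q_3 = 1.19 × 1.17 × 0.975 = 1.357 m³/s
w_4 = (2.88 − 1.58)/2 = 0.65 m; q_4 = 0.91 × 0.96 × 0.65 = 0.5678 m³/s
w_5 = (3.22 − 2.58)/2 = 0.32 m; q_5 = 0.83 × 0.66 × 0.32 = 0.1753 m³/s
w_6 = (3.22 − 2.88)/2 = 0.17 m; q_6 = 0.68 × 0.31 × 0.17 = 0.03584 m³/s
Q = Σ qᵢ = 2.320 m³/s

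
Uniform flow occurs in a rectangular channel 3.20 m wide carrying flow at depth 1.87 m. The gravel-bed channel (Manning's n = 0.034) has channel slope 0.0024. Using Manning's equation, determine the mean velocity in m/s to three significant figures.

A = b·y = 3.20 × 1.87 = 5.984 m²
P = b + 2y = 3.20 + 2×1.87 = 6.940 m
R = A/P = 5.984/6.940 = 0.8622 m
Q = (1/n)·A·R^(2/3)·S^(1/2) = (1/0.034) × 5.984 × 0.8622^(2/3) × 0.0024^(1/2) = 7.811 m³/s
V = Q/A = 7.811/5.984 = 1.305 m/s

1.31 m/s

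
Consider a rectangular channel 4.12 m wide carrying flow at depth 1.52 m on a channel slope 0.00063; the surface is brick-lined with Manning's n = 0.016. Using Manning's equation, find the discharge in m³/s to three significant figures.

8.98 m³/s

A = b·y = 4.12 × 1.52 = 6.262 m²
P = b + 2y = 4.12 + 2×1.52 = 7.160 m
R = A/P = 6.262/7.160 = 0.8746 m
Q = (1/n)·A·R^(2/3)·S^(1/2) = (1/0.016) × 6.262 × 0.8746^(2/3) × 0.00063^(1/2) = 8.985 m³/s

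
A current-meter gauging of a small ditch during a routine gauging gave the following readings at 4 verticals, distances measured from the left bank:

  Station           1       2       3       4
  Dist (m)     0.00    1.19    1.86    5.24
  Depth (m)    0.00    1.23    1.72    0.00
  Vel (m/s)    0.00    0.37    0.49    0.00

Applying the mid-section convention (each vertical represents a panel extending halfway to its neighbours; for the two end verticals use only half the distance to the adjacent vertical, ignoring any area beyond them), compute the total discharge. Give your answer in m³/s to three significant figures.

w_2 = (1.86 − 0.00)/2 = 0.93 m; q_2 = 0.37 × 1.23 × 0.93 = 0.4232 m³/s
w_3 = (5.24 − 1.19)/2 = 2.025 m; q_3 = 0.49 × 1.72 × 2.025 = 1.707 m³/s
Stations 1, 4 contribute zero (depth or velocity is 0).
Q = Σ qᵢ = 2.130 m³/s

2.13 m³/s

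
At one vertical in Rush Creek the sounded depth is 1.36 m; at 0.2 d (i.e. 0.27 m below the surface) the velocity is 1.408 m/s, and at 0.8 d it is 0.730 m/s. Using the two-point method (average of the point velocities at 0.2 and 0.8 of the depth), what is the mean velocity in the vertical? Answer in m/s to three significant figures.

1.07 m/s

v̄ = (1.408 + 0.730) / 2 = 1.069 m/s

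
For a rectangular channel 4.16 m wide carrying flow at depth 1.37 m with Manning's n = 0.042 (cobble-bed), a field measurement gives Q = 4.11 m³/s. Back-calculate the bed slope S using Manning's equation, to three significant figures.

A = b·y = 4.16 × 1.37 = 5.699 m²
P = b + 2y = 4.16 + 2×1.37 = 6.900 m
R = A/P = 5.699/6.900 = 0.8260 m
S = (Q·n / (1·A·R^(2/3)))² = (4.11×0.042 / (1×5.699×0.8803))² = 0.001184

0.00118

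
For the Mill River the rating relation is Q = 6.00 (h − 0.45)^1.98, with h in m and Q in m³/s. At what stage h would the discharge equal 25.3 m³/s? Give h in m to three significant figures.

2.52 m

h − h₀ = (Q/C)^(1/b) = (25.3/6.00)^(1/1.98) = 2.068 m
h = 0.45 + 2.068 = 2.518 m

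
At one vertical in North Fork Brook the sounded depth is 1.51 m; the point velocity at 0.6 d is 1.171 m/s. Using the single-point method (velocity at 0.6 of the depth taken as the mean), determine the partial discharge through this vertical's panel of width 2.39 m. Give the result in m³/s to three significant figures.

4.23 m³/s

v̄ = v₀.₆ = 1.171 m/s
q = v̄ × d × w = 1.171 × 1.51 × 2.39 = 4.226 m³/s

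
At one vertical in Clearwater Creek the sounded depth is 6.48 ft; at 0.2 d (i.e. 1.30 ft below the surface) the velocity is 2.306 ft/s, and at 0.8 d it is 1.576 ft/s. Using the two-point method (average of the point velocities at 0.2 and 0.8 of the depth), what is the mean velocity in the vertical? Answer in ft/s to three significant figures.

1.94 ft/s

v̄ = (2.306 + 1.576) / 2 = 1.941 ft/s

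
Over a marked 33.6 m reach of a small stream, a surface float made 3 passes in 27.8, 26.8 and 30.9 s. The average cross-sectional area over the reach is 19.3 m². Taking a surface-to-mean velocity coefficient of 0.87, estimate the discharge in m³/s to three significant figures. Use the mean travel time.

19.8 m³/s

t̄ = (27.8 + 26.8 + 30.9) / 3 = 28.5 s
v_surface = L / t̄ = 33.6 / 28.5 = 1.179 m/s
v_mean = 0.87 × 1.179 = 1.026 m/s
Q = A × v_mean = 19.3 × 1.026 = 19.80 m³/s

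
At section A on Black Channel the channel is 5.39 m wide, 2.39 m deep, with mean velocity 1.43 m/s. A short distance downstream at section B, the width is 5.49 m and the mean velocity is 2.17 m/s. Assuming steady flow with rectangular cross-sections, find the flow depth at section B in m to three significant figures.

1.55 m

Q = A₁V₁ = (5.39×2.39) × 1.43 = 18.42 m³/s
d₂ = Q/(b₂ V₂) = 18.42/(5.49×2.17) = 1.546 m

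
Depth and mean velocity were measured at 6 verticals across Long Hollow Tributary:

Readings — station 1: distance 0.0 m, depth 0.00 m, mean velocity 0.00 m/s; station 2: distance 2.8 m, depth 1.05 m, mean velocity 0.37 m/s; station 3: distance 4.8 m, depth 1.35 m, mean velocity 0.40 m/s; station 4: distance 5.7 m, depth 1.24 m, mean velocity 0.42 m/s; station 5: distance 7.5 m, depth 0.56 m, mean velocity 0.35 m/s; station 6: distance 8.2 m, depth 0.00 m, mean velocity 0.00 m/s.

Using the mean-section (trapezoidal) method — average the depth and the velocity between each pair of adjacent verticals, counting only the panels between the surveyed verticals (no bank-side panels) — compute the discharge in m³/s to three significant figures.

2.33 m³/s

Panel 1-2: Δb = 2.8 m, d̄ = (0.00+1.05)/2 = 0.525, v̄ = (0.00+0.37)/2 = 0.185 → q = 2.8×0.525×0.185 = 0.2720 m³/s
Panel 2-3: Δb = 2 m, d̄ = (1.05+1.35)/2 = 1.2, v̄ = (0.37+0.40)/2 = 0.385 → q = 2×1.2×0.385 = 0.9240 m³/s
Panel 3-4: Δb = 0.9 m, d̄ = (1.35+1.24)/2 = 1.295, v̄ = (0.40+0.42)/2 = 0.41 → q = 0.9×1.295×0.41 = 0.4779 m³/s
Panel 4-5: Δb = 1.8 m, d̄ = (1.24+0.56)/2 = 0.9, v̄ = (0.42+0.35)/2 = 0.385 → q = 1.8×0.9×0.385 = 0.6237 m³/s
Panel 5-6: Δb = 0.7 m, d̄ = (0.56+0.00)/2 = 0.28, v̄ = (0.35+0.00)/2 = 0.175 → q = 0.7×0.28×0.175 = 0.03430 m³/s
Q = Σ q = 2.332 m³/s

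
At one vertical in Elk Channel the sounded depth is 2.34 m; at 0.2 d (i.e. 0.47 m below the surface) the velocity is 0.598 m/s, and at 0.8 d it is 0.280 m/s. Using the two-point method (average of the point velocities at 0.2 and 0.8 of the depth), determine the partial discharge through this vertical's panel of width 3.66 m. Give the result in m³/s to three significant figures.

v̄ = (0.598 + 0.280) / 2 = 0.4390 m/s
q = v̄ × d × w = 0.4390 × 2.34 × 3.66 = 3.760 m³/s

3.76 m³/s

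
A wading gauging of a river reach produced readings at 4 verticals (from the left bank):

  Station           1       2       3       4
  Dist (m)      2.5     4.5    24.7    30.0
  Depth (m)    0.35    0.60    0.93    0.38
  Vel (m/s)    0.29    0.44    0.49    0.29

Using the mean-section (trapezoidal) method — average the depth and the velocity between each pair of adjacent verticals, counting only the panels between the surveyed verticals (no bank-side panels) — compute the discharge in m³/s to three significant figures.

Panel 1-2: Δb = 2 m, d̄ = (0.35+0.60)/2 = 0.475, v̄ = (0.29+0.44)/2 = 0.365 → q = 2×0.475×0.365 = 0.3468 m³/s
Panel 2-3: Δb = 20.2 m, d̄ = (0.60+0.93)/2 = 0.765, v̄ = (0.44+0.49)/2 = 0.465 → q = 20.2×0.765×0.465 = 7.186 m³/s
Panel 3-4: Δb = 5.3 m, d̄ = (0.93+0.38)/2 = 0.655, v̄ = (0.49+0.29)/2 = 0.39 → q = 5.3×0.655×0.39 = 1.354 m³/s
Q = Σ q = 8.886 m³/s

8.89 m³/s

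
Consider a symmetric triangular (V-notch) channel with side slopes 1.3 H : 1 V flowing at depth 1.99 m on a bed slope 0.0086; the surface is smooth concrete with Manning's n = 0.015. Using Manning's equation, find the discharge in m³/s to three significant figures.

27.2 m³/s

A = z·y² = 1.3×1.99² = 5.148 m²
P = 2y√(1+z²) = 2×1.99×√(1+1.3²) = 6.528 m
R = A/P = 5.148/6.528 = 0.7887 m
Q = (1/n)·A·R^(2/3)·S^(1/2) = (1/0.015) × 5.148 × 0.7887^(2/3) × 0.0086^(1/2) = 27.17 m³/s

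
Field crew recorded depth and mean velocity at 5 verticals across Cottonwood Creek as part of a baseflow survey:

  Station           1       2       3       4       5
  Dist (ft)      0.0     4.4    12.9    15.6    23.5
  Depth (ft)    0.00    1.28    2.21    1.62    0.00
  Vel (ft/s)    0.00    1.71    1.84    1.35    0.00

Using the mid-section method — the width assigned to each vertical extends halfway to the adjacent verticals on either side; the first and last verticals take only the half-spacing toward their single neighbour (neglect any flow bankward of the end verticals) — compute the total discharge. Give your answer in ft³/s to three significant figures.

w_2 = (12.9 − 0.0)/2 = 6.45 ft; q_2 = 1.71 × 1.28 × 6.45 = 14.12 ft³/s
w_3 = (15.6 − 4.4)/2 = 5.6 ft; q_3 = 1.84 × 2.21 × 5.6 = 22.77 ft³/s
w_4 = (23.5 − 12.9)/2 = 5.3 ft; q_4 = 1.35 × 1.62 × 5.3 = 11.59 ft³/s
Stations 1, 5 contribute zero (depth or velocity is 0).
Q = Σ qᵢ = 48.48 ft³/s

48.5 ft³/s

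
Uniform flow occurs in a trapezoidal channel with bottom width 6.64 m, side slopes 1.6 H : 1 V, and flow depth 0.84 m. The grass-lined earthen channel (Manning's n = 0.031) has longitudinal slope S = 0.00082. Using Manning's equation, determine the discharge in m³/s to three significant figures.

A = (b + z·y)·y = (6.64 + 1.6×0.84)×0.84 = 6.707 m²
P = b + 2y√(1+z²) = 6.64 + 2×0.84×√(1+1.6²) = 9.810 m
R = A/P = 6.707/9.810 = 0.6837 m
Q = (1/n)·A·R^(2/3)·S^(1/2) = (1/0.031) × 6.707 × 0.6837^(2/3) × 0.00082^(1/2) = 4.808 m³/s

4.81 m³/s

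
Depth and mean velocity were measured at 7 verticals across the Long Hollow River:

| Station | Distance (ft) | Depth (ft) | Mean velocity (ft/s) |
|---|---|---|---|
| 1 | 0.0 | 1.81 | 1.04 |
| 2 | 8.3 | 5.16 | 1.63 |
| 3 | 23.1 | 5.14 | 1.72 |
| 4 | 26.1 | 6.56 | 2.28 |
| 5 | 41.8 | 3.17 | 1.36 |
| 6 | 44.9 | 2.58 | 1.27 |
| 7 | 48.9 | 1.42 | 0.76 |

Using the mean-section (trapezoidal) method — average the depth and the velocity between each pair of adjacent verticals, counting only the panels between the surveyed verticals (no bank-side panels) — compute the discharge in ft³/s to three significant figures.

Panel 1-2: Δb = 8.3 ft, d̄ = (1.81+5.16)/2 = 3.485, v̄ = (1.04+1.63)/2 = 1.335 → q = 8.3×3.485×1.335 = 38.62 ft³/s
Panel 2-3: Δb = 14.8 ft, d̄ = (5.16+5.14)/2 = 5.15, v̄ = (1.63+1.72)/2 = 1.675 → q = 14.8×5.15×1.675 = 127.7 ft³/s
Panel 3-4: Δb = 3 ft, d̄ = (5.14+6.56)/2 = 5.85, v̄ = (1.72+2.28)/2 = 2 → q = 3×5.85×2 = 35.10 ft³/s
Panel 4-5: Δb = 15.7 ft, d̄ = (6.56+3.17)/2 = 4.865, v̄ = (2.28+1.36)/2 = 1.82 → q = 15.7×4.865×1.82 = 139.0 ft³/s
Panel 5-6: Δb = 3.1 ft, d̄ = (3.17+2.58)/2 = 2.875, v̄ = (1.36+1.27)/2 = 1.315 → q = 3.1×2.875×1.315 = 11.72 ft³/s
Panel 6-7: Δb = 4 ft, d̄ = (2.58+1.42)/2 = 2, v̄ = (1.27+0.76)/2 = 1.015 → q = 4×2×1.015 = 8.120 ft³/s
Q = Σ q = 360.2 ft³/s

360 ft³/s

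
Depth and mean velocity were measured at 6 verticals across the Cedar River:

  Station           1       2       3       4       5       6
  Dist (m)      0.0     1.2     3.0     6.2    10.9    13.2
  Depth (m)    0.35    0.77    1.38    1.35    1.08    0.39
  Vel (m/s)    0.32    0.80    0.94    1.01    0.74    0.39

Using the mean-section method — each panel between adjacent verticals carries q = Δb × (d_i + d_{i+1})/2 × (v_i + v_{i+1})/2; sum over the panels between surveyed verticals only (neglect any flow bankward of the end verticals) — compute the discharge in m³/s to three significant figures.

12.3 m³/s

Panel 1-2: Δb = 1.2 m, d̄ = (0.35+0.77)/2 = 0.56, v̄ = (0.32+0.80)/2 = 0.56 → q = 1.2×0.56×0.56 = 0.3763 m³/s
Panel 2-3: Δb = 1.8 m, d̄ = (0.77+1.38)/2 = 1.075, v̄ = (0.80+0.94)/2 = 0.87 → q = 1.8×1.075×0.87 = 1.683 m³/s
Panel 3-4: Δb = 3.2 m, d̄ = (1.38+1.35)/2 = 1.365, v̄ = (0.94+1.01)/2 = 0.975 → q = 3.2×1.365×0.975 = 4.259 m³/s
Panel 4-5: Δb = 4.7 m, d̄ = (1.35+1.08)/2 = 1.215, v̄ = (1.01+0.74)/2 = 0.875 → q = 4.7×1.215×0.875 = 4.997 m³/s
Panel 5-6: Δb = 2.3 m, d̄ = (1.08+0.39)/2 = 0.735, v̄ = (0.74+0.39)/2 = 0.565 → q = 2.3×0.735×0.565 = 0.9551 m³/s
Q = Σ q = 12.27 m³/s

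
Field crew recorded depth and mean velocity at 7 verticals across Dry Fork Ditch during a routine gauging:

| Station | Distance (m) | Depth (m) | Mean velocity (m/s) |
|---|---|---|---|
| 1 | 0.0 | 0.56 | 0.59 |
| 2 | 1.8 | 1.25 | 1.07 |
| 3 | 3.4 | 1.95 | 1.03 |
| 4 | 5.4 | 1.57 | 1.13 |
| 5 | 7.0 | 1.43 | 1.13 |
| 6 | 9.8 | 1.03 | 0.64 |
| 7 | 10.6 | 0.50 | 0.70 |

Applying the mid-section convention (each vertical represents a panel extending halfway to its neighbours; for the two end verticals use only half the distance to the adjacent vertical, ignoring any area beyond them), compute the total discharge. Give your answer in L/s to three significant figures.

w_1 = (1.8 − 0.0)/2 = 0.9 m; q_1 = 0.59 × 0.56 × 0.9 = 0.2974 m³/s
w_2 = (3.4 − 0.0)/2 = 1.7 m; q_2 = 1.07 × 1.25 × 1.7 = 2.274 m³/s
w_3 = (5.4 − 1.8)/2 = 1.8 m; q_3 = 1.03 × 1.95 × 1.8 = 3.615 m³/s
w_4 = (7.0 − 3.4)/2 = 1.8 m; q_4 = 1.13 × 1.57 × 1.8 = 3.193 m³/s
w_5 = (9.8 − 5.4)/2 = 2.2 m; q_5 = 1.13 × 1.43 × 2.2 = 3.555 m³/s
w_6 = (10.6 − 7.0)/2 = 1.8 m; q_6 = 0.64 × 1.03 × 1.8 = 1.187 m³/s
w_7 = (10.6 − 9.8)/2 = 0.4 m; q_7 = 0.70 × 0.50 × 0.4 = 0.1400 m³/s
Q = Σ qᵢ = 14.26 m³/s
= 14.26 × 1000 = 14260 L/s

14300 L/s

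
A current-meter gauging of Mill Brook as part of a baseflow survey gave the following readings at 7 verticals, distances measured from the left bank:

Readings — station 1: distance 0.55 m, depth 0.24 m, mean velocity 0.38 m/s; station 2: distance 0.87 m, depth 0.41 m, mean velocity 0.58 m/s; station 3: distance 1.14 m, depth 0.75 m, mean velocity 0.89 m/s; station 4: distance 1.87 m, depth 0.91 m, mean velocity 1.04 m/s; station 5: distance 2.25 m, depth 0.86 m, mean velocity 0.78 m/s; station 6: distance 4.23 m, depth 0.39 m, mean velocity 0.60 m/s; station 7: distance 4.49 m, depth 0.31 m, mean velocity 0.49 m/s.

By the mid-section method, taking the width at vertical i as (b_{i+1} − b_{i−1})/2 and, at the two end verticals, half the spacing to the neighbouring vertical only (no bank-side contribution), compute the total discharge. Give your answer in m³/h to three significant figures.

7260 m³/h

w_1 = (0.87 − 0.55)/2 = 0.16 m; q_1 = 0.38 × 0.24 × 0.16 = 0.01459 m³/s
w_2 = (1.14 − 0.55)/2 = 0.295 m; q_2 = 0.58 × 0.41 × 0.295 = 0.07015 m³/s
w_3 = (1.87 − 0.87)/2 = 0.5 m; q_3 = 0.89 × 0.75 × 0.5 = 0.3338 m³/s
w_4 = (2.25 − 1.14)/2 = 0.555 m; q_4 = 1.04 × 0.91 × 0.555 = 0.5253 m³/s
w_5 = (4.23 − 1.87)/2 = 1.18 m; q_5 = 0.78 × 0.86 × 1.18 = 0.7915 m³/s
w_6 = (4.49 − 2.25)/2 = 1.12 m; q_6 = 0.60 × 0.39 × 1.12 = 0.2621 m³/s
w_7 = (4.49 − 4.23)/2 = 0.13 m; q_7 = 0.49 × 0.31 × 0.13 = 0.01975 m³/s
Q = Σ qᵢ = 2.017 m³/s
= 2.017 × 3600 = 7262 m³/h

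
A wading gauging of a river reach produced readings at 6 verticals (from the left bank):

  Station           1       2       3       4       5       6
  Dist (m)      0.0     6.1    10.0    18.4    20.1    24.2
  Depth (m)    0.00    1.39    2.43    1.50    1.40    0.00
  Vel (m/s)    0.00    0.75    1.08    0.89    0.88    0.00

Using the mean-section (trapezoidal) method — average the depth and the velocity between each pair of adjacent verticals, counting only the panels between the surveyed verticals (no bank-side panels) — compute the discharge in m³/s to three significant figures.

Panel 1-2: Δb = 6.1 m, d̄ = (0.00+1.39)/2 = 0.695, v̄ = (0.00+0.75)/2 = 0.375 → q = 6.1×0.695×0.375 = 1.590 m³/s
Panel 2-3: Δb = 3.9 m, d̄ = (1.39+2.43)/2 = 1.91, v̄ = (0.75+1.08)/2 = 0.915 → q = 3.9×1.91×0.915 = 6.816 m³/s
Panel 3-4: Δb = 8.4 m, d̄ = (2.43+1.50)/2 = 1.965, v̄ = (1.08+0.89)/2 = 0.985 → q = 8.4×1.965×0.985 = 16.26 m³/s
Panel 4-5: Δb = 1.7 m, d̄ = (1.50+1.40)/2 = 1.45, v̄ = (0.89+0.88)/2 = 0.885 → q = 1.7×1.45×0.885 = 2.182 m³/s
Panel 5-6: Δb = 4.1 m, d̄ = (1.40+0.00)/2 = 0.7, v̄ = (0.88+0.00)/2 = 0.44 → q = 4.1×0.7×0.44 = 1.263 m³/s
Q = Σ q = 28.11 m³/s

28.1 m³/s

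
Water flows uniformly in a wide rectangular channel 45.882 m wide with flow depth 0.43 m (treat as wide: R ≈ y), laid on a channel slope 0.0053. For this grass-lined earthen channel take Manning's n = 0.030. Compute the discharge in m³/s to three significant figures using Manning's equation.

27.3 m³/s

A = b·y = 45.882 × 0.43 = 19.73 m²
Wide channel: R ≈ y = 0.43 m
Q = (1/n)·A·R^(2/3)·S^(1/2) = (1/0.030) × 19.73 × 0.4300^(2/3) × 0.0053^(1/2) = 27.28 m³/s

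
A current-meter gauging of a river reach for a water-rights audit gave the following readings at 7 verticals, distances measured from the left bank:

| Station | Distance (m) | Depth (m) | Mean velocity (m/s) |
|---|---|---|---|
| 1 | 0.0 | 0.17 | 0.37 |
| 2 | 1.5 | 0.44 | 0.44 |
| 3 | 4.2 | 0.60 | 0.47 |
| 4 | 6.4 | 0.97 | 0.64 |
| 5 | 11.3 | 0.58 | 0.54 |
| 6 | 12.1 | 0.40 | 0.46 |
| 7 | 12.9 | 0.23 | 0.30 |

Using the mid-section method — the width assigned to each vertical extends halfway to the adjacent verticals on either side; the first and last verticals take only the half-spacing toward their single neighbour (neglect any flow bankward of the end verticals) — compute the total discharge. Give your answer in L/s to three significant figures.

w_1 = (1.5 − 0.0)/2 = 0.75 m; q_1 = 0.37 × 0.17 × 0.75 = 0.04718 m³/s
w_2 = (4.2 − 0.0)/2 = 2.1 m; q_2 = 0.44 × 0.44 × 2.1 = 0.4066 m³/s
w_3 = (6.4 − 1.5)/2 = 2.45 m; q_3 = 0.47 × 0.60 × 2.45 = 0.6909 m³/s
w_4 = (11.3 − 4.2)/2 = 3.55 m; q_4 = 0.64 × 0.97 × 3.55 = 2.204 m³/s
w_5 = (12.1 − 6.4)/2 = 2.85 m; q_5 = 0.54 × 0.58 × 2.85 = 0.8926 m³/s
w_6 = (12.9 − 11.3)/2 = 0.8 m; q_6 = 0.46 × 0.40 × 0.8 = 0.1472 m³/s
w_7 = (12.9 − 12.1)/2 = 0.4 m; q_7 = 0.30 × 0.23 × 0.4 = 0.02760 m³/s
Q = Σ qᵢ = 4.416 m³/s
= 4.416 × 1000 = 4416 L/s

4420 L/s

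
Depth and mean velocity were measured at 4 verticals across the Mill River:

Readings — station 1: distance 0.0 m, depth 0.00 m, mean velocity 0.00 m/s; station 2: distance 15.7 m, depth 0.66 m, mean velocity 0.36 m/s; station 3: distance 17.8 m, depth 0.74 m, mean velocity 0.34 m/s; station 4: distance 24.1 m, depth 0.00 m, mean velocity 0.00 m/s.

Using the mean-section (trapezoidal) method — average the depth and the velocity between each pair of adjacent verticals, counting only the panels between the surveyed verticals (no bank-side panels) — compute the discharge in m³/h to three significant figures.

6640 m³/h

Panel 1-2: Δb = 15.7 m, d̄ = (0.00+0.66)/2 = 0.33, v̄ = (0.00+0.36)/2 = 0.18 → q = 15.7×0.33×0.18 = 0.9326 m³/s
Panel 2-3: Δb = 2.1 m, d̄ = (0.66+0.74)/2 = 0.7, v̄ = (0.36+0.34)/2 = 0.35 → q = 2.1×0.7×0.35 = 0.5145 m³/s
Panel 3-4: Δb = 6.3 m, d̄ = (0.74+0.00)/2 = 0.37, v̄ = (0.34+0.00)/2 = 0.17 → q = 6.3×0.37×0.17 = 0.3963 m³/s
Q = Σ q = 1.843 m³/s
= 1.843 × 3600 = 6636 m³/h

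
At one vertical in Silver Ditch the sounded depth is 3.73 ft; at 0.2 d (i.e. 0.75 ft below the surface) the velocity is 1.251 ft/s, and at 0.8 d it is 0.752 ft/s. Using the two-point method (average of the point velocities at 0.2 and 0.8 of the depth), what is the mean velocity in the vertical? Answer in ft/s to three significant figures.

1.00 ft/s

v̄ = (1.251 + 0.752) / 2 = 1.002 ft/s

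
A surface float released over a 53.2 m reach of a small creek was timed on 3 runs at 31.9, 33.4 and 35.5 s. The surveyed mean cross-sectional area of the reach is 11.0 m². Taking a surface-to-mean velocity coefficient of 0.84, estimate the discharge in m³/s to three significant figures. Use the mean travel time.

14.6 m³/s

t̄ = (31.9 + 33.4 + 35.5) / 3 = 33.6 s
v_surface = L / t̄ = 53.2 / 33.6 = 1.583 m/s
v_mean = 0.84 × 1.583 = 1.330 m/s
Q = A × v_mean = 11.0 × 1.330 = 14.63 m³/s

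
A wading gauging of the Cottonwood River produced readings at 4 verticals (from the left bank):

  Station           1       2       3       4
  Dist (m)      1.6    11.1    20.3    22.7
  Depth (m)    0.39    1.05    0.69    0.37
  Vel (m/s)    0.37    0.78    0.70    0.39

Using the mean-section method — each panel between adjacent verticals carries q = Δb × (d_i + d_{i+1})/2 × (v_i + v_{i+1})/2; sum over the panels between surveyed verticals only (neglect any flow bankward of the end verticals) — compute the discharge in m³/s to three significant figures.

10.5 m³/s

Panel 1-2: Δb = 9.5 m, d̄ = (0.39+1.05)/2 = 0.72, v̄ = (0.37+0.78)/2 = 0.575 → q = 9.5×0.72×0.575 = 3.933 m³/s
Panel 2-3: Δb = 9.2 m, d̄ = (1.05+0.69)/2 = 0.87, v̄ = (0.78+0.70)/2 = 0.74 → q = 9.2×0.87×0.74 = 5.923 m³/s
Panel 3-4: Δb = 2.4 m, d̄ = (0.69+0.37)/2 = 0.53, v̄ = (0.70+0.39)/2 = 0.545 → q = 2.4×0.53×0.545 = 0.6932 m³/s
Q = Σ q = 10.55 m³/s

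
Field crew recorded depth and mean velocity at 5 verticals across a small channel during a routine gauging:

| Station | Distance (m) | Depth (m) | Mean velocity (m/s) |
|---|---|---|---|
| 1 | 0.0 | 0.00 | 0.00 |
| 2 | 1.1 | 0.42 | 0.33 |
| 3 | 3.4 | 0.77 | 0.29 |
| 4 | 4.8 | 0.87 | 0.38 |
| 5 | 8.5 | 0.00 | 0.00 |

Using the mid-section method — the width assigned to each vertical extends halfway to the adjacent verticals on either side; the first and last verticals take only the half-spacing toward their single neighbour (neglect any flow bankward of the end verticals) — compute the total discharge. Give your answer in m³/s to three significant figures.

1.49 m³/s

w_2 = (3.4 − 0.0)/2 = 1.7 m; q_2 = 0.33 × 0.42 × 1.7 = 0.2356 m³/s
w_3 = (4.8 − 1.1)/2 = 1.85 m; q_3 = 0.29 × 0.77 × 1.85 = 0.4131 m³/s
w_4 = (8.5 − 3.4)/2 = 2.55 m; q_4 = 0.38 × 0.87 × 2.55 = 0.8430 m³/s
Stations 1, 5 contribute zero (depth or velocity is 0).
Q = Σ qᵢ = 1.492 m³/s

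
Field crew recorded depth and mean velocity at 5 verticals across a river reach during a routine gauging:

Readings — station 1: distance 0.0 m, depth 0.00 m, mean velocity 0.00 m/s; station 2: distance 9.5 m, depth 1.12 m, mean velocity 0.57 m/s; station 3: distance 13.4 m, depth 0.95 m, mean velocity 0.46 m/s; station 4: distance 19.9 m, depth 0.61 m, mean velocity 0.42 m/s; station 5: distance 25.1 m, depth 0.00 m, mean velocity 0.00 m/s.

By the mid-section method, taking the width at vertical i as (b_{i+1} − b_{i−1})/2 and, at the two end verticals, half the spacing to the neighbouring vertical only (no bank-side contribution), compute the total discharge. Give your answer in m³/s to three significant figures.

w_2 = (13.4 − 0.0)/2 = 6.7 m; q_2 = 0.57 × 1.12 × 6.7 = 4.277 m³/s
w_3 = (19.9 − 9.5)/2 = 5.2 m; q_3 = 0.46 × 0.95 × 5.2 = 2.272 m³/s
w_4 = (25.1 − 13.4)/2 = 5.85 m; q_4 = 0.42 × 0.61 × 5.85 = 1.499 m³/s
Stations 1, 5 contribute zero (depth or velocity is 0).
Q = Σ qᵢ = 8.048 m³/s

8.05 m³/s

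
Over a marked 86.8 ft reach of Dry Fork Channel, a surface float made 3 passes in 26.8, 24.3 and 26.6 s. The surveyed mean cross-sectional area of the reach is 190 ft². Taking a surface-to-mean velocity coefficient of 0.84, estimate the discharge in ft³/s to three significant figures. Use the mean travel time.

535 ft³/s

t̄ = (26.8 + 24.3 + 26.6) / 3 = 25.9 s
v_surface = L / t̄ = 86.8 / 25.9 = 3.351 ft/s
v_mean = 0.84 × 3.351 = 2.815 ft/s
Q = A × v_mean = 190 × 2.815 = 534.9 ft³/s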